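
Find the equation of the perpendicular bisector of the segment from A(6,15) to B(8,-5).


Midpoint = (7, 5)
Slope of AB = dy/dx = -20/2 = -10.0000
Perp slope = -dx/dy = 2/20 = 0.1000
b = My - (perp slope)*Mx = 5 + (2*7)/(-20) = 5 - 0.7000 = 4.3000

y = 0.1000x + 4.3000


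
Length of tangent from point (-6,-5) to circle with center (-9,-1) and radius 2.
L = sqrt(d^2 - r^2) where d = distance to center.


d = sqrt((-6+ 9)^2 + (-5+ 1)^2) = sqrt(9+16) = 5.0000
L = sqrt(25.0000 - 4) = sqrt(21.0000) = 4.5826

4.5826


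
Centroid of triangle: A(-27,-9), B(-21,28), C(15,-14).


Gx = (-27- 21+15)/3 = -33/3 = -11.0000
Gy = (-9+28- 14)/3 = 5/3 = 1.6667

G = (-11.0000, 1.6667)


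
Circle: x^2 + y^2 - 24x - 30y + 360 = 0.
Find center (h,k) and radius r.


h = -D/2 = 24/2 = 12
k = -E/2 = 30/2 = 15
r^2 = h^2 + k^2 - F = 144 + 225 - 360 = 9
r = 3

Center (12, 15), radius = 3


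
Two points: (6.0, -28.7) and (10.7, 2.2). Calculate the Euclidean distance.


dx = 10.7 - 6.0 = 4.7
dy = 2.2 + 28.7 = 30.9
d = sqrt(22.09 + 954.81) = sqrt(976.9) = 31.2554

31.2554


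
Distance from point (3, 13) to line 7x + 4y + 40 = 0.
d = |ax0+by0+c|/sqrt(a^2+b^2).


|7*3 + 4*13 + 40| = |113| = 113
sqrt(49 + 16) = sqrt(65) = 8.0623
d = 113/sqrt(65) = 14.0159

14.0159


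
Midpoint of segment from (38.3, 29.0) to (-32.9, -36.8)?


Mx = (38.3 - 32.9)/2 = 5.4/2 = 2.7000
My = (29.0 - 36.8)/2 = -7.8/2 = -3.9000

(2.7000, -3.9000)


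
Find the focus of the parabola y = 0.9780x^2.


a = 0.9780
4a = 3.9120
focus = (0, 1/3.9120) = (0, 0.2556)

Focus = (0, 0.2556)


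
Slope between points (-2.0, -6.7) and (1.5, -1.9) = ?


dy = -1.9 + 6.7 = 4.8
dx = 1.5 + 2.0 = 3.5
m = 4.8/3.5 = 1.3714

m = 1.3714


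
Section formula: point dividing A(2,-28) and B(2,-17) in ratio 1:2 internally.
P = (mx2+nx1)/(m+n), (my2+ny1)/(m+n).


Px = (1*2 + 2*2)/3 = 6/3 = 2.0000
Py = (1*(-17) + 2*(-28))/3 = -73/3 = -24.3333

P = (2.0000, -24.3333)


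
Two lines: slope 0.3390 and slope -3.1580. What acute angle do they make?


m1-m2 = 3.497
1+m1*m2 = -0.070562
tan(theta) = |3.497/(-0.070562)| = 49.559253
theta = arctan(|3.497/(-0.070562)|) = 88.8441 degrees (acute angle)

88.8441 degrees


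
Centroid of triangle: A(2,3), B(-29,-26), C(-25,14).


Gx = (2- 29- 25)/3 = -52/3 = -17.3333
Gy = (3- 26+14)/3 = -9/3 = -3.0000

G = (-17.3333, -3.0000)


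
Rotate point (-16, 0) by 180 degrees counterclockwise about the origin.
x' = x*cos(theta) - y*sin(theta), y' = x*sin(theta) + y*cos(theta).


cos(180) = -1, sin(180) = 0
x' = -16*(-1) - 0*0 = 16
y' = -16*0 + 0*(-1) = 0

(16, 0)


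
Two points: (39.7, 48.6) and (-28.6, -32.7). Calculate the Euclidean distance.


dx = -28.6 - 39.7 = -68.3
dy = -32.7 - 48.6 = -81.3
d = sqrt(4664.89 + 6609.69) = sqrt(11274.58) = 106.1818

106.1818


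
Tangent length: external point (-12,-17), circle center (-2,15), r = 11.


d = sqrt((-12+ 2)^2 + (-17-15)^2) = sqrt(100+1024) = 33.5261
L = sqrt(1124.0000 - 121) = sqrt(1003.0000) = 31.6702

31.6702


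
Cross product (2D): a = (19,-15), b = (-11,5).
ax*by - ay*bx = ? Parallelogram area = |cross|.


cross = 19*5 + 15*(-11) = 95 - 165 = -70
Parallelogram area = |-70| = 70

cross = -70, parallelogram area = 70


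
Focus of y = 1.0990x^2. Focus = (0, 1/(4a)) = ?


a = 1.0990
4a = 4.3960
focus = (0, 1/4.3960) = (0, 0.2275)

Focus = (0, 0.2275)


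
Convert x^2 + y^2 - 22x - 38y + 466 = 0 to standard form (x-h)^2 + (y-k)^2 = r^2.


h = -D/2 = 22/2 = 11
k = -E/2 = 38/2 = 19
r^2 = h^2 + k^2 - F = 121 + 361 - 466 = 16
r = 4

Center (11, 19), radius = 4


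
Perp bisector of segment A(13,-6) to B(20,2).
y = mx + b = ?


Midpoint = (16.5, -2)
Slope of AB = dy/dx = 8/7 = 1.1429
Perp slope = -dx/dy = -7/8 = -0.8750
b = My - (perp slope)*Mx = -2 + (7*16.5)/8 = -2 + 14.4375 = 12.4375

y = -0.8750x + 12.4375


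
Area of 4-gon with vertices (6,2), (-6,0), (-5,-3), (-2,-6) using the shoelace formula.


sum(xi*y_{i+1}) = 6*0 - 6*(-3) - 5*(-6) - 2*2 = 44
sum(yi*x_{i+1}) = 2*(-6) + 0*(-5) - 3*(-2) - 6*6 = -42
Area = |44 + 42|/2 = 86/2 = 43.0000

43.0000 sq units


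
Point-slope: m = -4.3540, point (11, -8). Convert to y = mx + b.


y + 8 = -4.3540(x - 11)
y = -4.3540x - 8 + 4.3540*11
y = -4.3540x + 39.8940

y = -4.3540x + 39.8940


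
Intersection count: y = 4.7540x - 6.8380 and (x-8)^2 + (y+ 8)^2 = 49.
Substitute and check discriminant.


Substitute y = 4.7540x - 6.8380: (x-8)^2 + (4.7540x- 6.8380+ 8)^2 = 49
Expand to Ax^2 + Bx + C = 0, where b-k = 1.162
A = 1+m^2 = 23.600516
B = 2(m(b-k) - h) = 2(4.7540*1.162 - 8) = -4.951704
C = h^2 + (b-k)^2 - r^2 = 64 + 1.350244 - 49 = 16.350244
disc = B^2-4AC = 24.5194 - 1543.4968 = -1518.9774
disc < 0

0 intersection points


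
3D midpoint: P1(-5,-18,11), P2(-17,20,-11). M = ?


Mx = (-5- 17)/2 = -11.0000
My = (-18+20)/2 = 1.0000
Mz = (11- 11)/2 = 0

M = (-11.0000, 1.0000, 0)


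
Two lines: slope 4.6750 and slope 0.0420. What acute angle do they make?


m1-m2 = 4.633
1+m1*m2 = 1.19635
tan(theta) = |4.633/1.19635| = 3.872613
theta = arctan(|4.633/1.19635|) = 75.5212 degrees (acute angle)

75.5212 degrees


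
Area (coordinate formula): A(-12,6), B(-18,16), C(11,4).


-12*(16-4) = -144
-18*(4-6) = 36
11*(6-16) = -110
sum = -218
Area = |-218|/2 = 109.0000

109.0000 sq units


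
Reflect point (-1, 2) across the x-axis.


Reflection rule for x-axis: (x, -y)
(-1, 2) -> (-1, -2)

(-1, -2)


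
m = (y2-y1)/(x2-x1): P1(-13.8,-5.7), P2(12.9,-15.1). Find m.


dy = -15.1 + 5.7 = -9.4
dx = 12.9 + 13.8 = 26.7
m = -9.4/26.7 = -0.3521

m = -0.3521


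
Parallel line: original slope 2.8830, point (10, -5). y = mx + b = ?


Parallel lines have equal slopes.
m2 = 2.8830
b2 = -5 - 2.8830*10 = -33.8300

y = 2.8830x - 33.8300


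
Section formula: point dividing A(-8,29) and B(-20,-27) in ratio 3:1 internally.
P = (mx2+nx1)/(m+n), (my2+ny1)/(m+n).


Px = (3*(-20) + 1*(-8))/4 = -68/4 = -17.0000
Py = (3*(-27) + 1*29)/4 = -52/4 = -13.0000

P = (-17.0000, -13.0000)


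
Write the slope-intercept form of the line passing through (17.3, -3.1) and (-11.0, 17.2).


m = (20.3)/(-28.3) = -0.7173
b = y1 - m*x1 = -3.1 - (20.3*17.3)/(-28.3) = -3.1 + 12.4095 = 9.3095

y = -0.7173x + 9.3095


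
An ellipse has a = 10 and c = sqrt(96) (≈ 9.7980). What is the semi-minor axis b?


b^2 = 10^2 - (sqrt(96))^2 = 100 - 96 = 4
b = sqrt(4) = 2

b = 2


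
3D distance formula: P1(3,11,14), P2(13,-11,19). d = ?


dx=10, dy=-22, dz=5
d = sqrt(100+484+25) = sqrt(609) = 24.6779

24.6779


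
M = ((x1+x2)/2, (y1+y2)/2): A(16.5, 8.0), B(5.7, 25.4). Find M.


Mx = (16.5 + 5.7)/2 = 22.2/2 = 11.1000
My = (8.0 + 25.4)/2 = 33.4/2 = 16.7000

(11.1000, 16.7000)


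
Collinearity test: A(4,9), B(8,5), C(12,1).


4*(5-1) + 8*(1-9) + 12*(9-5)
= 16 - 64 + 48 = 0

Yes, collinear (determinant = 0)


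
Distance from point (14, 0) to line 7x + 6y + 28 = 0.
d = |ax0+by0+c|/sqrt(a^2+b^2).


|7*14 + 6*0 + 28| = |126| = 126
sqrt(49 + 36) = sqrt(85) = 9.2195
d = 126/sqrt(85) = 13.6666

13.6666


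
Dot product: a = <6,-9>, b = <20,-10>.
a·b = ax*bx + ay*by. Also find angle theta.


a·b = 6*20 - 9*(-10) = 120 + 90 = 210
|a| = sqrt(36+81) = 10.8167
|b| = sqrt(400+100) = 22.3607
cos(theta) = 210/(sqrt(117)*sqrt(500)) = 210/sqrt(58500) = 0.868243
theta = arccos(210/sqrt(58500)) = 29.7449 degrees

a·b = 210, theta = 29.7449 deg


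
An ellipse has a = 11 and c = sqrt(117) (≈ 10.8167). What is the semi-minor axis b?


b^2 = 11^2 - (sqrt(117))^2 = 121 - 117 = 4
b = sqrt(4) = 2

b = 2


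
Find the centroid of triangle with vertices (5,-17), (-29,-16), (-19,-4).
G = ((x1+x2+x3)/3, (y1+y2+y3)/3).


Gx = (5- 29- 19)/3 = -43/3 = -14.3333
Gy = (-17- 16- 4)/3 = -37/3 = -12.3333

G = (-14.3333, -12.3333)


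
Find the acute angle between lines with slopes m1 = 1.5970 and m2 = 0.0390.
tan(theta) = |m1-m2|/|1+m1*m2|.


m1-m2 = 1.558
1+m1*m2 = 1.062283
tan(theta) = |1.558/1.062283| = 1.466652
theta = arctan(|1.558/1.062283|) = 55.7129 degrees (acute angle)

55.7129 degrees


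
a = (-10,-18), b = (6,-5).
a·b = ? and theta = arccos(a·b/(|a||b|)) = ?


a·b = -10*6 - 18*(-5) = -60 + 90 = 30
|a| = sqrt(100+324) = 20.5913
|b| = sqrt(36+25) = 7.8102
cos(theta) = 30/(sqrt(424)*sqrt(61)) = 30/sqrt(25864) = 0.186541
theta = arccos(30/sqrt(25864)) = 79.2490 degrees

a·b = 30, theta = 79.2490 deg


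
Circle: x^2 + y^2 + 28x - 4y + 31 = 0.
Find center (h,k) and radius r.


h = -D/2 = -28/2 = -14
k = -E/2 = 4/2 = 2
r^2 = h^2 + k^2 - F = 196 + 4 - 31 = 169
r = 13

Center (-14, 2), radius = 13


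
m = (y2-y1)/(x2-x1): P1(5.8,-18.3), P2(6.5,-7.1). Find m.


dy = -7.1 + 18.3 = 11.2
dx = 6.5 - 5.8 = 0.7
m = 11.2/0.7 = 16.0000

m = 16.0000


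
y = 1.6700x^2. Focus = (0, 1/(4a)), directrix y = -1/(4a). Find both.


a = 1.6700
1/(4a) = 0.1497
Focus = (0, 0.1497)
Directrix: y = -0.1497

Focus = (0, 0.1497), Directrix: y = -0.1497


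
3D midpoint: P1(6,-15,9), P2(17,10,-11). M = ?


Mx = (6+17)/2 = 11.5000
My = (-15+10)/2 = -2.5000
Mz = (9- 11)/2 = -1.0000

M = (11.5000, -2.5000, -1.0000)


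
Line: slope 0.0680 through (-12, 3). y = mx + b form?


y - 3 = 0.0680(x + 12)
y = 0.0680x + 3 - 0.0680*(-12)
y = 0.0680x + 3.8160

y = 0.0680x + 3.8160


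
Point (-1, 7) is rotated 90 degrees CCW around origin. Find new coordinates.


cos(90) = 0, sin(90) = 1
x' = -1*0 - 7*1 = -7
y' = -1*1 + 7*0 = -1

(-7, -1)


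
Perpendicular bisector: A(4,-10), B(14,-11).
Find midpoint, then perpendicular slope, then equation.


Midpoint = (9, -10.5)
Slope of AB = dy/dx = -1/10 = -0.1000
Perp slope = -dx/dy = 10/1 = 10.0000
b = My - (perp slope)*Mx = -10.5 + (10*9)/(-1) = -10.5 - 90.0000 = -100.5000

y = 10.0000x - 100.5000


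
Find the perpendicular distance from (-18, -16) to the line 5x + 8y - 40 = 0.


|5*(-18) + 8*(-16) - 40| = |-258| = 258
sqrt(25 + 64) = sqrt(89) = 9.4340
d = 258/sqrt(89) = 27.3479

27.3479


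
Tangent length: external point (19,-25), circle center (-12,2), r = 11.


d = sqrt((19+ 12)^2 + (-25-2)^2) = sqrt(961+729) = 41.1096
L = sqrt(1690.0000 - 121) = sqrt(1569.0000) = 39.6106

39.6106


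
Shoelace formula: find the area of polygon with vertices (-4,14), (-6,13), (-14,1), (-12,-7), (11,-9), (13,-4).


sum(xi*y_{i+1}) = -4*13 - 6*1 - 14*(-7) - 12*(-9) + 11*(-4) + 13*14 = 286
sum(yi*x_{i+1}) = 14*(-6) + 13*(-14) + 1*(-12) - 7*11 - 9*13 - 4*(-4) = -456
Area = |286 + 456|/2 = 742/2 = 371.0000

371.0000 sq units


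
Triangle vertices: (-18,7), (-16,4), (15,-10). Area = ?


-18*(4+ 10) = -252
-16*(-10-7) = 272
15*(7-4) = 45
sum = 65
Area = |65|/2 = 32.5000

32.5000 sq units


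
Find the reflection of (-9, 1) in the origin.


Reflection rule for origin: (-x, -y)
(-9, 1) -> (9, -1)

(9, -1)


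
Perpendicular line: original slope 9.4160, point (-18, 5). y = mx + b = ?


Perpendicular slope = -1/m1 = -1/9.4160 = -0.1062
b2 = y0 - m2*x0 = 5 - 18/9.4160 = 5 - 1.9116 = 3.0884

y = -0.1062x + 3.0884


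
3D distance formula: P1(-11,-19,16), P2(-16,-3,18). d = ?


dx=-5, dy=16, dz=2
d = sqrt(25+256+4) = sqrt(285) = 16.8819

16.8819


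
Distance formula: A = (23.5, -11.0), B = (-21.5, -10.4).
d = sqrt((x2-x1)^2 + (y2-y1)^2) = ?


dx = -21.5 - 23.5 = -45.0
dy = -10.4 + 11.0 = 0.6
d = sqrt(2025.0 + 0.36) = sqrt(2025.36) = 45.0040

45.0040


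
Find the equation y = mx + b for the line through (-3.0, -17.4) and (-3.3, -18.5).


m = (-1.1)/(-0.3) = 3.6667
b = y1 - m*x1 = -17.4 - (-1.1*(-3.0))/(-0.3) = -17.4 + 11.0000 = -6.4000

y = 3.6667x - 6.4000


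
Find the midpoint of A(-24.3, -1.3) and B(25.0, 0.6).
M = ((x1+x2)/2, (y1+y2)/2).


Mx = (-24.3 + 25.0)/2 = 0.7/2 = 0.3500
My = (-1.3 + 0.6)/2 = -0.7/2 = -0.3500

(0.3500, -0.3500)


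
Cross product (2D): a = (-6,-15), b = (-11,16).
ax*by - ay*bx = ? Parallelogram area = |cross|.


cross = -6*16 + 15*(-11) = -96 - 165 = -261
Parallelogram area = |-261| = 261

cross = -261, parallelogram area = 261


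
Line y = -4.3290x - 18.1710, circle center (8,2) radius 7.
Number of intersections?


Substitute y = -4.3290x - 18.1710: (x-8)^2 + (-4.3290x- 18.1710-2)^2 = 49
Expand to Ax^2 + Bx + C = 0, where b-k = -20.171
A = 1+m^2 = 19.740241
B = 2(m(b-k) - h) = 2(-4.3290*(-20.171) - 8) = 158.640518
C = h^2 + (b-k)^2 - r^2 = 64 + 406.869241 - 49 = 421.869241
disc = B^2-4AC = 25166.8140 - 33311.2020 = -8144.3880
disc < 0

0 intersection points


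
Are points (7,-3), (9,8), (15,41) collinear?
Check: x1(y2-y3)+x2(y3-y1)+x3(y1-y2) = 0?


7*(8-41) + 9*(41+ 3) + 15*(-3-8)
= -231 + 396 - 165 = 0

Yes, collinear (determinant = 0)


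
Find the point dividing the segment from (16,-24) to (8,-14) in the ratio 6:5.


Px = (6*8 + 5*16)/11 = 128/11 = 11.6364
Py = (6*(-14) + 5*(-24))/11 = -204/11 = -18.5455

P = (11.6364, -18.5455)


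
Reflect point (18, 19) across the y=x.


Reflection rule for y=x: (y, x)
(18, 19) -> (19, 18)

(19, 18)


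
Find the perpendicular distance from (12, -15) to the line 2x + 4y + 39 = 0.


|2*12 + 4*(-15) + 39| = |3| = 3
sqrt(4 + 16) = sqrt(20) = 4.4721
d = 3/sqrt(20) = 0.6708

0.6708


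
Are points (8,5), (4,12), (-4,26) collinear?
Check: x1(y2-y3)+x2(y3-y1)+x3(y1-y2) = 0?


8*(12-26) + 4*(26-5) - 4*(5-12)
= -112 + 84 + 28 = 0

Yes, collinear (determinant = 0)


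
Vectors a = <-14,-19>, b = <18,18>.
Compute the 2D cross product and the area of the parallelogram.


cross = -14*18 + 19*18 = -252 + 342 = 90
Parallelogram area = |90| = 90

cross = 90, parallelogram area = 90


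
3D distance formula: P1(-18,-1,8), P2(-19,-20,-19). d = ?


dx=-1, dy=-19, dz=-27
d = sqrt(1+361+729) = sqrt(1091) = 33.0303

33.0303


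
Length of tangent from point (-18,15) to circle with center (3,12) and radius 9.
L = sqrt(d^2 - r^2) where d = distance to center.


d = sqrt((-18-3)^2 + (15-12)^2) = sqrt(441+9) = 21.2132
L = sqrt(450.0000 - 81) = sqrt(369.0000) = 19.2094

19.2094


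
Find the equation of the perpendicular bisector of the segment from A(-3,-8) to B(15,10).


Midpoint = (6, 1)
Slope of AB = dy/dx = 18/18 = 1.0000
Perp slope = -dx/dy = -18/18 = -1.0000
b = My - (perp slope)*Mx = 1 + (18*6)/18 = 1 + 6.0000 = 7.0000

y = -1.0000x + 7.0000


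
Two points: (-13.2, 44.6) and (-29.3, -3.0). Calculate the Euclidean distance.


dx = -29.3 + 13.2 = -16.1
dy = -3.0 - 44.6 = -47.6
d = sqrt(259.21 + 2265.76) = sqrt(2524.97) = 50.2491

50.2491


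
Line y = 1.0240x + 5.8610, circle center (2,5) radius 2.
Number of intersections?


Substitute y = 1.0240x + 5.8610: (x-2)^2 + (1.0240x+5.8610-5)^2 = 4
Expand to Ax^2 + Bx + C = 0, where b-k = 0.861
A = 1+m^2 = 2.048576
B = 2(m(b-k) - h) = 2(1.0240*0.861 - 2) = -2.236672
C = h^2 + (b-k)^2 - r^2 = 4 + 0.741321 - 4 = 0.741321
disc = B^2-4AC = 5.0027 - 6.0746 = -1.0719
disc < 0

0 intersection points


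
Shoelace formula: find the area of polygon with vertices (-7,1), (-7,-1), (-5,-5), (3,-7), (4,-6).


sum(xi*y_{i+1}) = -7*(-1) - 7*(-5) - 5*(-7) + 3*(-6) + 4*1 = 63
sum(yi*x_{i+1}) = 1*(-7) - 1*(-5) - 5*3 - 7*4 - 6*(-7) = -3
Area = |63 + 3|/2 = 66/2 = 33.0000

33.0000 sq units


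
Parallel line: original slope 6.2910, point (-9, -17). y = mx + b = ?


Parallel lines have equal slopes.
m2 = 6.2910
b2 = -17 - 6.2910*(-9) = 39.6190

y = 6.2910x + 39.6190


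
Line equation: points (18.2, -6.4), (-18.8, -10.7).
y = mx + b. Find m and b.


m = (-4.3)/(-37.0) = 0.1162
b = y1 - m*x1 = -6.4 - (-4.3*18.2)/(-37.0) = -6.4 - 2.1151 = -8.5151

y = 0.1162x - 8.5151


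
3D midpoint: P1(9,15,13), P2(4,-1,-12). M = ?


Mx = (9+4)/2 = 6.5000
My = (15- 1)/2 = 7.0000
Mz = (13- 12)/2 = 0.5000

M = (6.5000, 7.0000, 0.5000)


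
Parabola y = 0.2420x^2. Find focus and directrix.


a = 0.2420
1/(4a) = 1.0331
Focus = (0, 1.0331)
Directrix: y = -1.0331

Focus = (0, 1.0331), Directrix: y = -1.0331


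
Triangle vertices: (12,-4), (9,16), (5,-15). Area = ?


12*(16+ 15) = 372
9*(-15+ 4) = -99
5*(-4-16) = -100
sum = 173
Area = |173|/2 = 86.5000

86.5000 sq units


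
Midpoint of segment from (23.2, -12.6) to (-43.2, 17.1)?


Mx = (23.2 - 43.2)/2 = -20/2 = -10.0000
My = (-12.6 + 17.1)/2 = 4.5/2 = 2.2500

(-10.0000, 2.2500)


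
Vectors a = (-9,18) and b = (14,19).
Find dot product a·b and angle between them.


a·b = -9*14 + 18*19 = -126 + 342 = 216
|a| = sqrt(81+324) = 20.1246
|b| = sqrt(196+361) = 23.6008
cos(theta) = 216/(sqrt(405)*sqrt(557)) = 216/sqrt(225585) = 0.454777
theta = arccos(216/sqrt(225585)) = 62.9494 degrees

a·b = 216, theta = 62.9494 deg


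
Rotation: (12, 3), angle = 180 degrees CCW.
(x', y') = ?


cos(180) = -1, sin(180) = 0
x' = 12*(-1) - 3*0 = -12
y' = 12*0 + 3*(-1) = -3

(-12, -3)


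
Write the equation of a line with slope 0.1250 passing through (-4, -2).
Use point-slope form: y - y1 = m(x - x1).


y + 2 = 0.1250(x + 4)
y = 0.1250x - 2 - 0.1250*(-4)
y = 0.1250x - 1.5000

y = 0.1250x - 1.5000


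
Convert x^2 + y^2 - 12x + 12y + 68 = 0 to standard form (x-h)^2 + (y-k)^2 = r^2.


h = -D/2 = 12/2 = 6
k = -E/2 = -12/2 = -6
r^2 = h^2 + k^2 - F = 36 + 36 - 68 = 4
r = 2

Center (6, -6), radius = 2


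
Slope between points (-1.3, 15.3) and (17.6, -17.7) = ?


dy = -17.7 - 15.3 = -33.0
dx = 17.6 + 1.3 = 18.9
m = -33.0/18.9 = -1.7460

m = -1.7460


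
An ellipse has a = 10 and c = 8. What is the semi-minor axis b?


b^2 = 10^2 - (8)^2 = 100 - 64 = 36
b = sqrt(36) = 6

b = 6


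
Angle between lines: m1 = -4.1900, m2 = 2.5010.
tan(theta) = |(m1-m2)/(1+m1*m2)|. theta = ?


m1-m2 = -6.691
1+m1*m2 = -9.47919
tan(theta) = |-6.691/(-9.47919)| = 0.705862
theta = arctan(|-6.691/(-9.47919)|) = 35.2168 degrees (acute angle)

35.2168 degrees


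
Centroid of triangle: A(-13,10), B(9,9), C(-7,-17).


Gx = (-13+9- 7)/3 = -11/3 = -3.6667
Gy = (10+9- 17)/3 = 2/3 = 0.6667

G = (-3.6667, 0.6667)


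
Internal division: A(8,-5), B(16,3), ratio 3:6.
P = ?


Px = (3*16 + 6*8)/9 = 96/9 = 10.6667
Py = (3*3 + 6*(-5))/9 = -21/9 = -2.3333

P = (10.6667, -2.3333)


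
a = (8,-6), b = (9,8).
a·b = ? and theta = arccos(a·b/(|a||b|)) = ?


a·b = 8*9 - 6*8 = 72 - 48 = 24
|a| = sqrt(64+36) = 10.0000
|b| = sqrt(81+64) = 12.0416
cos(theta) = 24/(sqrt(100)*sqrt(145)) = 24/sqrt(14500) = 0.199309
theta = arccos(24/sqrt(14500)) = 78.5034 degrees

a·b = 24, theta = 78.5034 deg


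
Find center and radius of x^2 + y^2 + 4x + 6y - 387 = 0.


h = -D/2 = -4/2 = -2
k = -E/2 = -6/2 = -3
r^2 = h^2 + k^2 - F = 4 + 9 + 387 = 400
r = 20

Center (-2, -3), radius = 20


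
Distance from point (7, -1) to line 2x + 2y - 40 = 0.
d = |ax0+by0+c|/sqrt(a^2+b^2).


|2*7 + 2*(-1) - 40| = |-28| = 28
sqrt(4 + 4) = sqrt(8) = 2.8284
d = 28/sqrt(8) = 9.8995

9.8995


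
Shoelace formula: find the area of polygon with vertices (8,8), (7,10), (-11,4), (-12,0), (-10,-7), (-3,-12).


sum(xi*y_{i+1}) = 8*10 + 7*4 - 11*0 - 12*(-7) - 10*(-12) - 3*8 = 288
sum(yi*x_{i+1}) = 8*7 + 10*(-11) + 4*(-12) + 0*(-10) - 7*(-3) - 12*8 = -177
Area = |288 + 177|/2 = 465/2 = 232.5000

232.5000 sq units


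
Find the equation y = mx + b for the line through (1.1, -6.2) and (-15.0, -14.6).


m = (-8.4)/(-16.1) = 0.5217
b = y1 - m*x1 = -6.2 - (-8.4*1.1)/(-16.1) = -6.2 - 0.5739 = -6.7739

y = 0.5217x - 6.7739


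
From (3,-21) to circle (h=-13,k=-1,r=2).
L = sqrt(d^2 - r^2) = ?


d = sqrt((3+ 13)^2 + (-21+ 1)^2) = sqrt(256+400) = 25.6125
L = sqrt(656.0000 - 4) = sqrt(652.0000) = 25.5343

25.5343


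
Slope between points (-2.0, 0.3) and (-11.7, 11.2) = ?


dy = 11.2 - 0.3 = 10.9
dx = -11.7 + 2.0 = -9.7
m = 10.9/(-9.7) = -1.1237

m = -1.1237


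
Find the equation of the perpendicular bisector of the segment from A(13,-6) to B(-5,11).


Midpoint = (4, 2.5)
Slope of AB = dy/dx = 17/(-18) = -0.9444
Perp slope = -dx/dy = 18/17 = 1.0588
b = My - (perp slope)*Mx = 2.5 + (-18*4)/17 = 2.5 - 4.2353 = -1.7353

y = 1.0588x - 1.7353


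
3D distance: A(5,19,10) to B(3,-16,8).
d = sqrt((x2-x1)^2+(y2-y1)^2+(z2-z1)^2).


dx=-2, dy=-35, dz=-2
d = sqrt(4+1225+4) = sqrt(1233) = 35.1141

35.1141


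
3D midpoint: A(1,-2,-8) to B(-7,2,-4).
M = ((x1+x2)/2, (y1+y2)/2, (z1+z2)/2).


Mx = (1- 7)/2 = -3.0000
My = (-2+2)/2 = 0
Mz = (-8- 4)/2 = -6.0000

M = (-3.0000, 0, -6.0000)


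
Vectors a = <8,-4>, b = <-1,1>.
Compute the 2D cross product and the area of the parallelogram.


cross = 8*1 + 4*(-1) = 8 - 4 = 4
Parallelogram area = |4| = 4

cross = 4, parallelogram area = 4


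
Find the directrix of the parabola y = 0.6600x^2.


a = 0.6600
1/(4a) = 0.3788
directrix: y = -0.3788 = -0.3788

y = -0.3788


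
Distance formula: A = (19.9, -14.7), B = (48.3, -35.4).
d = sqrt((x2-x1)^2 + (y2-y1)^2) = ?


dx = 48.3 - 19.9 = 28.4
dy = -35.4 + 14.7 = -20.7
d = sqrt(806.56 + 428.49) = sqrt(1235.05) = 35.1433

35.1433


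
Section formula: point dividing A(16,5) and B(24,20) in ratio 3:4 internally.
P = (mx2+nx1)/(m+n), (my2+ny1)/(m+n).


Px = (3*24 + 4*16)/7 = 136/7 = 19.4286
Py = (3*20 + 4*5)/7 = 80/7 = 11.4286

P = (19.4286, 11.4286)


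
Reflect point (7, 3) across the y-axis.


Reflection rule for y-axis: (-x, y)
(7, 3) -> (-7, 3)

(-7, 3)


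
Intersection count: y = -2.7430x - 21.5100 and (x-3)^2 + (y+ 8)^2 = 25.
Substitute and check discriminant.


Substitute y = -2.7430x - 21.5100: (x-3)^2 + (-2.7430x- 21.5100+ 8)^2 = 25
Expand to Ax^2 + Bx + C = 0, where b-k = -13.51
A = 1+m^2 = 8.524049
B = 2(m(b-k) - h) = 2(-2.7430*(-13.51) - 3) = 68.11586
C = h^2 + (b-k)^2 - r^2 = 9 + 182.5201 - 25 = 166.5201
disc = B^2-4AC = 4639.7704 - 5677.7020 = -1037.9316
disc < 0

0 intersection points


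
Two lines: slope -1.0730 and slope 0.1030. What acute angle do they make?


m1-m2 = -1.176
1+m1*m2 = 0.889481
tan(theta) = |-1.176/0.889481| = 1.322119
theta = arctan(|-1.176/0.889481|) = 52.8975 degrees (acute angle)

52.8975 degrees


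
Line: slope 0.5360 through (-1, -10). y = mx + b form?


y + 10 = 0.5360(x + 1)
y = 0.5360x - 10 - 0.5360*(-1)
y = 0.5360x - 9.4640

y = 0.5360x - 9.4640


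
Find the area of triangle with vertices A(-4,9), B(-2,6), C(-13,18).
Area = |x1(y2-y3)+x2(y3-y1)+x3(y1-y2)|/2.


-4*(6-18) = 48
-2*(18-9) = -18
-13*(9-6) = -39
sum = -9
Area = |-9|/2 = 4.5000

4.5000 sq units


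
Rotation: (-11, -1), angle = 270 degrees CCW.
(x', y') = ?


cos(270) = 0, sin(270) = -1
x' = -11*0 + 1*(-1) = -1
y' = -11*(-1) - 1*0 = 11

(-1, 11)


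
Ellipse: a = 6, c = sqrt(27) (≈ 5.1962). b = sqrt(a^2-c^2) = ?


b^2 = 6^2 - (sqrt(27))^2 = 36 - 27 = 9
b = sqrt(9) = 3

b = 3


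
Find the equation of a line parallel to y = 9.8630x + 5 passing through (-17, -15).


Parallel lines have equal slopes.
m2 = 9.8630
b2 = -15 - 9.8630*(-17) = 152.6710

y = 9.8630x + 152.6710


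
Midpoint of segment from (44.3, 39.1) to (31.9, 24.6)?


Mx = (44.3 + 31.9)/2 = 76.2/2 = 38.1000
My = (39.1 + 24.6)/2 = 63.7/2 = 31.8500

(38.1000, 31.8500)


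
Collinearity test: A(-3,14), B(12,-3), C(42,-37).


-3*(-3+ 37) + 12*(-37-14) + 42*(14+ 3)
= -102 - 612 + 714 = 0

Yes, collinear (determinant = 0)


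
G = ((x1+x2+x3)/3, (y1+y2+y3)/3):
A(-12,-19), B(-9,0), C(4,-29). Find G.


Gx = (-12- 9+4)/3 = -17/3 = -5.6667
Gy = (-19+0- 29)/3 = -48/3 = -16.0000

G = (-5.6667, -16.0000)


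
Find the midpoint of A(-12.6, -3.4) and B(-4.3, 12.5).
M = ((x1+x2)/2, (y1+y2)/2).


Mx = (-12.6 - 4.3)/2 = -16.9/2 = -8.4500
My = (-3.4 + 12.5)/2 = 9.1/2 = 4.5500

(-8.4500, 4.5500)


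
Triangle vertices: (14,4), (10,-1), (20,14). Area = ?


14*(-1-14) = -210
10*(14-4) = 100
20*(4+ 1) = 100
sum = -10
Area = |-10|/2 = 5.0000

5.0000 sq units


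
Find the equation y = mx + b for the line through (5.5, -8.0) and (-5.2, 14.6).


m = (22.6)/(-10.7) = -2.1121
b = y1 - m*x1 = -8.0 - (22.6*5.5)/(-10.7) = -8.0 + 11.6168 = 3.6168

y = -2.1121x + 3.6168


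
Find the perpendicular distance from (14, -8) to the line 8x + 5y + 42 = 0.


|8*14 + 5*(-8) + 42| = |114| = 114
sqrt(64 + 25) = sqrt(89) = 9.4340
d = 114/sqrt(89) = 12.0840

12.0840


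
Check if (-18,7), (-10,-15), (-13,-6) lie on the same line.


-18*(-15+ 6) - 10*(-6-7) - 13*(7+ 15)
= 162 + 130 - 286 = 6

No, not collinear (determinant = 6)


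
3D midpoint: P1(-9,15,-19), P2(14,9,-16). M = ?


Mx = (-9+14)/2 = 2.5000
My = (15+9)/2 = 12.0000
Mz = (-19- 16)/2 = -17.5000

M = (2.5000, 12.0000, -17.5000)


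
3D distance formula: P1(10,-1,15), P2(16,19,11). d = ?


dx=6, dy=20, dz=-4
d = sqrt(36+400+16) = sqrt(452) = 21.2603

21.2603


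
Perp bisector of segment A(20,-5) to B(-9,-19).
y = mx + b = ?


Midpoint = (5.5, -12)
Slope of AB = dy/dx = -14/(-29) = 0.4828
Perp slope = -dx/dy = -29/14 = -2.0714
b = My - (perp slope)*Mx = -12 + (-29*5.5)/(-14) = -12 + 11.3929 = -0.6071

y = -2.0714x - 0.6071


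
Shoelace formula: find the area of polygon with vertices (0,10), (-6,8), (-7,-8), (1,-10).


sum(xi*y_{i+1}) = 0*8 - 6*(-8) - 7*(-10) + 1*10 = 128
sum(yi*x_{i+1}) = 10*(-6) + 8*(-7) - 8*1 - 10*0 = -124
Area = |128 + 124|/2 = 252/2 = 126.0000

126.0000 sq units


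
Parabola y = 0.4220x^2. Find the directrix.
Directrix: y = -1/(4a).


a = 0.4220
1/(4a) = 0.5924
directrix: y = -0.5924 = -0.5924

y = -0.5924


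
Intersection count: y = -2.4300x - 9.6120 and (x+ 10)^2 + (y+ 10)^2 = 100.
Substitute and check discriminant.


Substitute y = -2.4300x - 9.6120: (x+ 10)^2 + (-2.4300x- 9.6120+ 10)^2 = 100
Expand to Ax^2 + Bx + C = 0, where b-k = 0.388
A = 1+m^2 = 6.9049
B = 2(m(b-k) - h) = 2(-2.4300*0.388 + 10) = 18.11432
C = h^2 + (b-k)^2 - r^2 = 100 + 0.150544 - 100 = 0.150544
disc = B^2-4AC = 328.1286 - 4.1580 = 323.9706
disc > 0

2 intersection points


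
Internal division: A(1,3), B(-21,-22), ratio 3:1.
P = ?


Px = (3*(-21) + 1*1)/4 = -62/4 = -15.5000
Py = (3*(-22) + 1*3)/4 = -63/4 = -15.7500

P = (-15.5000, -15.7500)


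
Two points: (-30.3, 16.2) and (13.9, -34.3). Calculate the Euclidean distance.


dx = 13.9 + 30.3 = 44.2
dy = -34.3 - 16.2 = -50.5
d = sqrt(1953.64 + 2550.25) = sqrt(4503.89) = 67.1110

67.1110


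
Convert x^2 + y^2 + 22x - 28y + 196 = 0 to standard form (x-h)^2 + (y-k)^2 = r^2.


h = -D/2 = -22/2 = -11
k = -E/2 = 28/2 = 14
r^2 = h^2 + k^2 - F = 121 + 196 - 196 = 121
r = 11

Center (-11, 14), radius = 11


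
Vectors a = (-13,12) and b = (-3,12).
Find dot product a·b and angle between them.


a·b = -13*(-3) + 12*12 = 39 + 144 = 183
|a| = sqrt(169+144) = 17.6918
|b| = sqrt(9+144) = 12.3693
cos(theta) = 183/(sqrt(313)*sqrt(153)) = 183/sqrt(47889) = 0.836244
theta = arccos(183/sqrt(47889)) = 33.2544 degrees

a·b = 183, theta = 33.2544 deg


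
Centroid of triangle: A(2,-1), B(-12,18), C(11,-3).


Gx = (2- 12+11)/3 = 1/3 = 0.3333
Gy = (-1+18- 3)/3 = 14/3 = 4.6667

G = (0.3333, 4.6667)


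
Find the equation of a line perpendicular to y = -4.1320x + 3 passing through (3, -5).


Perpendicular slope = -1/m1 = -1/(-4.1320) = 0.2420
b2 = y0 - m2*x0 = -5 + 3/(-4.1320) = -5 - 0.7260 = -5.7260

y = 0.2420x - 5.7260


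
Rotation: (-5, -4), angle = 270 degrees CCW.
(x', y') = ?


cos(270) = 0, sin(270) = -1
x' = -5*0 + 4*(-1) = -4
y' = -5*(-1) - 4*0 = 5

(-4, 5)


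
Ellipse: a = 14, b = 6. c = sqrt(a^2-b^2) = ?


c^2 = 14^2 - 6^2 = 196 - 36 = 160
c = sqrt(160) = 12.6491

c = 12.6491


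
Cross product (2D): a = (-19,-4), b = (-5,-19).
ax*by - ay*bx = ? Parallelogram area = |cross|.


cross = -19*(-19) + 4*(-5) = 361 - 20 = 341
Parallelogram area = |341| = 341

cross = 341, parallelogram area = 341


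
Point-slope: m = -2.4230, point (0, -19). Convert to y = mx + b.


y + 19 = -2.4230(x - 0)
y = -2.4230x - 19 + 2.4230*0
y = -2.4230x - 19.0000

y = -2.4230x - 19.0000


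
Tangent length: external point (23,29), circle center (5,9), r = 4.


d = sqrt((23-5)^2 + (29-9)^2) = sqrt(324+400) = 26.9072
L = sqrt(724.0000 - 16) = sqrt(708.0000) = 26.6083

26.6083


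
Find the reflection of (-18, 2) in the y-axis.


Reflection rule for y-axis: (-x, y)
(-18, 2) -> (18, 2)

(18, 2)


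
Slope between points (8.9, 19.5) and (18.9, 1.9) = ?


dy = 1.9 - 19.5 = -17.6
dx = 18.9 - 8.9 = 10
m = -17.6/10 = -1.7600

m = -1.7600


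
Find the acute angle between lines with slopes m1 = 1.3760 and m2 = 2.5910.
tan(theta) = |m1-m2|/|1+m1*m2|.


m1-m2 = -1.215
1+m1*m2 = 4.565216
tan(theta) = |-1.215/4.565216| = 0.266143
theta = arctan(|-1.215/4.565216|) = 14.9034 degrees (acute angle)

14.9034 degrees


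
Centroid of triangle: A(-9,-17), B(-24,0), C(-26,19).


Gx = (-9- 24- 26)/3 = -59/3 = -19.6667
Gy = (-17+0+19)/3 = 2/3 = 0.6667

G = (-19.6667, 0.6667)


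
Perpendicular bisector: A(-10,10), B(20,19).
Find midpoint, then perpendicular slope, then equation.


Midpoint = (5, 14.5)
Slope of AB = dy/dx = 9/30 = 0.3000
Perp slope = -dx/dy = -30/9 = -3.3333
b = My - (perp slope)*Mx = 14.5 + (30*5)/9 = 14.5 + 16.6667 = 31.1667

y = -3.3333x + 31.1667


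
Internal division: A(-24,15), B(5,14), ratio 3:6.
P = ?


Px = (3*5 + 6*(-24))/9 = -129/9 = -14.3333
Py = (3*14 + 6*15)/9 = 132/9 = 14.6667

P = (-14.3333, 14.6667)


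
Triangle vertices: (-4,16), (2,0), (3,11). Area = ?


-4*(0-11) = 44
2*(11-16) = -10
3*(16-0) = 48
sum = 82
Area = |82|/2 = 41.0000

41.0000 sq units


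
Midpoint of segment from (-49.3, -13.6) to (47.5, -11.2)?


Mx = (-49.3 + 47.5)/2 = -1.8/2 = -0.9000
My = (-13.6 - 11.2)/2 = -24.8/2 = -12.4000

(-0.9000, -12.4000)


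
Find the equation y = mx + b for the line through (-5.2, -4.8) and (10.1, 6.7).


m = (11.5)/(15.3) = 0.7516
b = y1 - m*x1 = -4.8 - (11.5*(-5.2))/(15.3) = -4.8 + 3.9085 = -0.8915

y = 0.7516x - 0.8915


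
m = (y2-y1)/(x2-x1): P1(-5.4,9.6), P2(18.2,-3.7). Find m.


dy = -3.7 - 9.6 = -13.3
dx = 18.2 + 5.4 = 23.6
m = -13.3/23.6 = -0.5636

m = -0.5636


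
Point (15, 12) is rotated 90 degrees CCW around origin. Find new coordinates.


cos(90) = 0, sin(90) = 1
x' = 15*0 - 12*1 = -12
y' = 15*1 + 12*0 = 15

(-12, 15)


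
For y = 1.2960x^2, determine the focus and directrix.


a = 1.2960
1/(4a) = 0.1929
Focus = (0, 0.1929)
Directrix: y = -0.1929

Focus = (0, 0.1929), Directrix: y = -0.1929


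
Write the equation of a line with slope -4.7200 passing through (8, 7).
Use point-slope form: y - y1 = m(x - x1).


y - 7 = -4.7200(x - 8)
y = -4.7200x + 7 + 4.7200*8
y = -4.7200x + 44.7600

y = -4.7200x + 44.7600


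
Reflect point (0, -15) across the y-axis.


Reflection rule for y-axis: (-x, y)
(0, -15) -> (0, -15)

(0, -15)


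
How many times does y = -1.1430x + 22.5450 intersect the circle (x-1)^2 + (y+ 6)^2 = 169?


Substitute y = -1.1430x + 22.5450: (x-1)^2 + (-1.1430x+22.5450+ 6)^2 = 169
Expand to Ax^2 + Bx + C = 0, where b-k = 28.545
A = 1+m^2 = 2.306449
B = 2(m(b-k) - h) = 2(-1.1430*28.545 - 1) = -67.25387
C = h^2 + (b-k)^2 - r^2 = 1 + 814.817025 - 169 = 646.817025
disc = B^2-4AC = 4523.0830 - 5967.4019 = -1444.3189
disc < 0

0 intersection points


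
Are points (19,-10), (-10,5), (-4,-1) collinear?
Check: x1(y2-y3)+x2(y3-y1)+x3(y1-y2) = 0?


19*(5+ 1) - 10*(-1+ 10) - 4*(-10-5)
= 114 - 90 + 60 = 84

No, not collinear (determinant = 84)


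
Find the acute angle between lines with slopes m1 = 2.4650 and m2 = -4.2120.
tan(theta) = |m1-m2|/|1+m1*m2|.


m1-m2 = 6.677
1+m1*m2 = -9.38258
tan(theta) = |6.677/(-9.38258)| = 0.711638
theta = arctan(|6.677/(-9.38258)|) = 35.4371 degrees (acute angle)

35.4371 degrees


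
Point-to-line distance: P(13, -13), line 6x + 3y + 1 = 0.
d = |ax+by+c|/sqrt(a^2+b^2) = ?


|6*13 + 3*(-13) + 1| = |40| = 40
sqrt(36 + 9) = sqrt(45) = 6.7082
d = 40/sqrt(45) = 5.9628

5.9628


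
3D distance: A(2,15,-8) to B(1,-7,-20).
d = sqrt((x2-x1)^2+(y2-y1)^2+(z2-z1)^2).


dx=-1, dy=-22, dz=-12
d = sqrt(1+484+144) = sqrt(629) = 25.0799

25.0799


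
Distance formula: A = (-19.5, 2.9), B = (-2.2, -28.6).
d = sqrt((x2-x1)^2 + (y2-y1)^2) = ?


dx = -2.2 + 19.5 = 17.3
dy = -28.6 - 2.9 = -31.5
d = sqrt(299.29 + 992.25) = sqrt(1291.54) = 35.9380

35.9380


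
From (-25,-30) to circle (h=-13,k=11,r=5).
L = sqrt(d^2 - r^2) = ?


d = sqrt((-25+ 13)^2 + (-30-11)^2) = sqrt(144+1681) = 42.7200
L = sqrt(1825.0000 - 25) = sqrt(1800.0000) = 42.4264

42.4264


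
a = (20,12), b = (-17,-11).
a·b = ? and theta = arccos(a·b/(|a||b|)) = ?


a·b = 20*(-17) + 12*(-11) = -340 - 132 = -472
|a| = sqrt(400+144) = 23.3238
|b| = sqrt(289+121) = 20.2485
cos(theta) = -472/(sqrt(544)*sqrt(410)) = -472/sqrt(223040) = -0.999426
theta = arccos(-472/sqrt(223040)) = 178.0585 degrees

a·b = -472, theta = 178.0585 deg


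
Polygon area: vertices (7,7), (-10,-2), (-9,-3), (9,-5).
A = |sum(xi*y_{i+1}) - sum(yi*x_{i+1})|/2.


sum(xi*y_{i+1}) = 7*(-2) - 10*(-3) - 9*(-5) + 9*7 = 124
sum(yi*x_{i+1}) = 7*(-10) - 2*(-9) - 3*9 - 5*7 = -114
Area = |124 + 114|/2 = 238/2 = 119.0000

119.0000 sq units


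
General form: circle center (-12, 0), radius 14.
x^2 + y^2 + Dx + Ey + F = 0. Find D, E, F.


(x+ 12)^2 + (y-0)^2 = 14^2
D = -2h = 24, E = -2k = 0
F = h^2+k^2-r^2 = 144+0-196 = -52

D = 24, E = 0, F = -52


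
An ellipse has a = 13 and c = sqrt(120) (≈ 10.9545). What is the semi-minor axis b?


b^2 = 13^2 - (sqrt(120))^2 = 169 - 120 = 49
b = sqrt(49) = 7

b = 7


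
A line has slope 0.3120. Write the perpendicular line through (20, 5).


Perpendicular slope = -1/m1 = -1/0.3120 = -3.2051
b2 = y0 - m2*x0 = 5 + 20/0.3120 = 5 + 64.1026 = 69.1026

y = -3.2051x + 69.1026


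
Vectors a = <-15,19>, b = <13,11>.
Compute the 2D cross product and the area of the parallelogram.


cross = -15*11 - 19*13 = -165 - 247 = -412
Parallelogram area = |-412| = 412

cross = -412, parallelogram area = 412


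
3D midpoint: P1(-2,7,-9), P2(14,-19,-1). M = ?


Mx = (-2+14)/2 = 6.0000
My = (7- 19)/2 = -6.0000
Mz = (-9- 1)/2 = -5.0000

M = (6.0000, -6.0000, -5.0000)


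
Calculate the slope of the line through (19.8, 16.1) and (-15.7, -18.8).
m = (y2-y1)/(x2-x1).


dy = -18.8 - 16.1 = -34.9
dx = -15.7 - 19.8 = -35.5
m = -34.9/(-35.5) = 0.9831

m = 0.9831


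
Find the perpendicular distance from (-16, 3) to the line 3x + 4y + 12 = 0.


|3*(-16) + 4*3 + 12| = |-24| = 24
sqrt(9 + 16) = sqrt(25) = 5.0000
d = 24/sqrt(25) = 4.8000

4.8000


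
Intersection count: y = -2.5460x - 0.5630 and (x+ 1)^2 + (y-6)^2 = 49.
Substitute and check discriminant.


Substitute y = -2.5460x - 0.5630: (x+ 1)^2 + (-2.5460x- 0.5630-6)^2 = 49
Expand to Ax^2 + Bx + C = 0, where b-k = -6.563
A = 1+m^2 = 7.482116
B = 2(m(b-k) - h) = 2(-2.5460*(-6.563) + 1) = 35.418796
C = h^2 + (b-k)^2 - r^2 = 1 + 43.072969 - 49 = -4.927031
disc = B^2-4AC = 1254.4911 + 147.4585 = 1401.9496
disc > 0

2 intersection points


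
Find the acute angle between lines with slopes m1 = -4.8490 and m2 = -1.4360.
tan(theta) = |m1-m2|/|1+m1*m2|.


m1-m2 = -3.413
1+m1*m2 = 7.963164
tan(theta) = |-3.413/7.963164| = 0.428598
theta = arctan(|-3.413/7.963164|) = 23.1999 degrees (acute angle)

23.1999 degrees


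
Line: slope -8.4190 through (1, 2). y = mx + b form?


y - 2 = -8.4190(x - 1)
y = -8.4190x + 2 + 8.4190*1
y = -8.4190x + 10.4190

y = -8.4190x + 10.4190


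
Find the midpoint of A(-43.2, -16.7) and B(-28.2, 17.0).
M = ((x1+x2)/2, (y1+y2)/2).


Mx = (-43.2 - 28.2)/2 = -71.4/2 = -35.7000
My = (-16.7 + 17.0)/2 = 0.3/2 = 0.1500

(-35.7000, 0.1500)


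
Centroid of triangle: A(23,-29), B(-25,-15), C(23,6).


Gx = (23- 25+23)/3 = 21/3 = 7.0000
Gy = (-29- 15+6)/3 = -38/3 = -12.6667

G = (7.0000, -12.6667)


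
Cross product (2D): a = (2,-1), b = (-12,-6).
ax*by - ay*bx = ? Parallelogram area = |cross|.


cross = 2*(-6) + 1*(-12) = -12 - 12 = -24
Parallelogram area = |-24| = 24

cross = -24, parallelogram area = 24


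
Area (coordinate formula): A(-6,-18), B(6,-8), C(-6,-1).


-6*(-8+ 1) = 42
6*(-1+ 18) = 102
-6*(-18+ 8) = 60
sum = 204
Area = |204|/2 = 102.0000

102.0000 sq units


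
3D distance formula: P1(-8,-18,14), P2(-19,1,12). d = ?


dx=-11, dy=19, dz=-2
d = sqrt(121+361+4) = sqrt(486) = 22.0454

22.0454


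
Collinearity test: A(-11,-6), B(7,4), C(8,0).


-11*(4-0) + 7*(0+ 6) + 8*(-6-4)
= -44 + 42 - 80 = -82

No, not collinear (determinant = -82)


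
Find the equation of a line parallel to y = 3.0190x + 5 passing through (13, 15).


Parallel lines have equal slopes.
m2 = 3.0190
b2 = 15 - 3.0190*13 = -24.2470

y = 3.0190x - 24.2470


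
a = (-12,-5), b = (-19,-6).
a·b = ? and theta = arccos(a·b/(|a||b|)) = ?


a·b = -12*(-19) - 5*(-6) = 228 + 30 = 258
|a| = sqrt(144+25) = 13.0000
|b| = sqrt(361+36) = 19.9249
cos(theta) = 258/(sqrt(169)*sqrt(397)) = 258/sqrt(67093) = 0.996050
theta = arccos(258/sqrt(67093)) = 5.0943 degrees

a·b = 258, theta = 5.0943 deg


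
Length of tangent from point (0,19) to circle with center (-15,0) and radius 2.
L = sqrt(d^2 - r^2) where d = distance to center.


d = sqrt((0+ 15)^2 + (19-0)^2) = sqrt(225+361) = 24.2074
L = sqrt(586.0000 - 4) = sqrt(582.0000) = 24.1247

24.1247


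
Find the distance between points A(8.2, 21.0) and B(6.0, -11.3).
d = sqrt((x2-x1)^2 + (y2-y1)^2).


dx = 6.0 - 8.2 = -2.2
dy = -11.3 - 21.0 = -32.3
d = sqrt(4.84 + 1043.29) = sqrt(1048.13) = 32.3748

32.3748


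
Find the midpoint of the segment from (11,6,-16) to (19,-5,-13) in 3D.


Mx = (11+19)/2 = 15.0000
My = (6- 5)/2 = 0.5000
Mz = (-16- 13)/2 = -14.5000

M = (15.0000, 0.5000, -14.5000)


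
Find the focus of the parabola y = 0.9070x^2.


a = 0.9070
4a = 3.6280
focus = (0, 1/3.6280) = (0, 0.2756)

Focus = (0, 0.2756)


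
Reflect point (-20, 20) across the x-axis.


Reflection rule for x-axis: (x, -y)
(-20, 20) -> (-20, -20)

(-20, -20)


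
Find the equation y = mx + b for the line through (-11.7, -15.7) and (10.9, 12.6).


m = (28.3)/(22.6) = 1.2522
b = y1 - m*x1 = -15.7 - (28.3*(-11.7))/(22.6) = -15.7 + 14.6509 = -1.0491

y = 1.2522x - 1.0491


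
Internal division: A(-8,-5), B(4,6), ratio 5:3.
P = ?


Px = (5*4 + 3*(-8))/8 = -4/8 = -0.5000
Py = (5*6 + 3*(-5))/8 = 15/8 = 1.8750

P = (-0.5000, 1.8750)


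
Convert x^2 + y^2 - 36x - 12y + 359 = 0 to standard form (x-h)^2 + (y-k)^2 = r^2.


h = -D/2 = 36/2 = 18
k = -E/2 = 12/2 = 6
r^2 = h^2 + k^2 - F = 324 + 36 - 359 = 1
r = 1

Center (18, 6), radius = 1


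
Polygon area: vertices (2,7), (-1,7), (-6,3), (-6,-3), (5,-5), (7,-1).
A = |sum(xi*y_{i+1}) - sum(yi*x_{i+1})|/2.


sum(xi*y_{i+1}) = 2*7 - 1*3 - 6*(-3) - 6*(-5) + 5*(-1) + 7*7 = 103
sum(yi*x_{i+1}) = 7*(-1) + 7*(-6) + 3*(-6) - 3*5 - 5*7 - 1*2 = -119
Area = |103 + 119|/2 = 222/2 = 111.0000

111.0000 sq units


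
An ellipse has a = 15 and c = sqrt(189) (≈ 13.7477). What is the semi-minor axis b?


b^2 = 15^2 - (sqrt(189))^2 = 225 - 189 = 36
b = sqrt(36) = 6

b = 6


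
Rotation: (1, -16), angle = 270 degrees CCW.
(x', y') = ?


cos(270) = 0, sin(270) = -1
x' = 1*0 + 16*(-1) = -16
y' = 1*(-1) - 16*0 = -1

(-16, -1)


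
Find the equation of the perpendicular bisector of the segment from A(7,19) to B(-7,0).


Midpoint = (0, 9.5)
Slope of AB = dy/dx = -19/(-14) = 1.3571
Perp slope = -dx/dy = -14/19 = -0.7368
b = My - (perp slope)*Mx = 9.5 + (-14*0)/(-19) = 9.5 + 0 = 9.5000

y = -0.7368x + 9.5000


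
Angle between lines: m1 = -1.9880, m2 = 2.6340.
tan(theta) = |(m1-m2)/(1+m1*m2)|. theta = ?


m1-m2 = -4.622
1+m1*m2 = -4.236392
tan(theta) = |-4.622/(-4.236392)| = 1.091023
theta = arctan(|-4.622/(-4.236392)|) = 47.4925 degrees (acute angle)

47.4925 degrees


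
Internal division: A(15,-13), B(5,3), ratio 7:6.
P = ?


Px = (7*5 + 6*15)/13 = 125/13 = 9.6154
Py = (7*3 + 6*(-13))/13 = -57/13 = -4.3846

P = (9.6154, -4.3846)
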